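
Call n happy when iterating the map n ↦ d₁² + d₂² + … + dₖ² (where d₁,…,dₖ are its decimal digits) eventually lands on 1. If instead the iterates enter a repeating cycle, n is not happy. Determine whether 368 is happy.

happy

368 → 3² + 6² + 8² = 9 + 36 + 64 = 109
109 → 1² + 0² + 9² = 1 + 0 + 81 = 82
82 → 8² + 2² = 64 + 4 = 68
68 → 6² + 8² = 36 + 64 = 100
100 → 1² + 0² + 0² = 1 + 0 + 0 = 1  — reached 1.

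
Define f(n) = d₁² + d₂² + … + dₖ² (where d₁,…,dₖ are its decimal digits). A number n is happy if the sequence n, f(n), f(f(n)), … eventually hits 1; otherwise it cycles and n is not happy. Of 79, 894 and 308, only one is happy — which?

79: 79 → 130 → 10 → 1  — reaches 1 (happy)
894: 894 → 161 → 38 → 73 → 58 → 89 → 145 → 42 → 20 → 4 → 16 → 37 → 58  — repeats 58 (not happy)
308: 308 → 73 → 58 → 89 → 145 → 42 → 20 → 4 → 16 → 37 → 58  — repeats 58 (not happy)

79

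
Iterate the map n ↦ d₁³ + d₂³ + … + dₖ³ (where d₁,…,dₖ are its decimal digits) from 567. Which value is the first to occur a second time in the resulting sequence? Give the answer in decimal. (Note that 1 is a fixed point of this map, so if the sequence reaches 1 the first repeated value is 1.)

153

567 → 5³ + 6³ + 7³ = 125 + 216 + 343 = 684
684 → 6³ + 8³ + 4³ = 216 + 512 + 64 = 792
792 → 7³ + 9³ + 2³ = 343 + 729 + 8 = 1080
1080 → 1³ + 0³ + 8³ + 0³ = 1 + 0 + 512 + 0 = 513
513 → 5³ + 1³ + 3³ = 125 + 1 + 27 = 153
153 → 1³ + 5³ + 3³ = 1 + 125 + 27 = 153  — 153 already appeared earlier.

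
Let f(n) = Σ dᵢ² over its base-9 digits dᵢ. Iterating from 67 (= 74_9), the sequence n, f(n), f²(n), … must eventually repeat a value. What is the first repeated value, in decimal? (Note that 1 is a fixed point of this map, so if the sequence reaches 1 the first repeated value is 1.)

65

67 = (7,4)_9 → 65
65 = (7,2)_9 → 53
53 = (5,8)_9 → 89
89 = (1,0,8)_9 → 65  — 65 already appeared earlier.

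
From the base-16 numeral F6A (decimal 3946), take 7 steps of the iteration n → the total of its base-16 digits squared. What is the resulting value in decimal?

3946 = (15,6,10)_16 → 361
361 = (1,6,9)_16 → 118
118 = (7,6)_16 → 85
85 = (5,5)_16 → 50
50 = (3,2)_16 → 13
13 = (13)_16 → 169
169 = (10,9)_16 → 181

181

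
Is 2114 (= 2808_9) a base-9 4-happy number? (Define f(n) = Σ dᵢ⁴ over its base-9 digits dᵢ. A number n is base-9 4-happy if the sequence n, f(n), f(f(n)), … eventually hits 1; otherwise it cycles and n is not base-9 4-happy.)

2114 = (2,8,0,8)_9 → 2⁴ + 8⁴ + 0⁴ + 8⁴ = 8208
8208 = (1,2,2,3,0)_9 → 1⁴ + 2⁴ + 2⁴ + 3⁴ + 0⁴ = 114
114 = (1,3,6)_9 → 1⁴ + 3⁴ + 6⁴ = 1378
1378 = (1,8,0,1)_9 → 1⁴ + 8⁴ + 0⁴ + 1⁴ = 4098
4098 = (5,5,5,3)_9 → 5⁴ + 5⁴ + 5⁴ + 3⁴ = 1956
1956 = (2,6,1,3)_9 → 2⁴ + 6⁴ + 1⁴ + 3⁴ = 1394
1394 = (1,8,1,8)_9 → 1⁴ + 8⁴ + 1⁴ + 8⁴ = 8194
8194 = (1,2,2,1,4)_9 → 1⁴ + 2⁴ + 2⁴ + 1⁴ + 4⁴ = 290
290 = (3,5,2)_9 → 3⁴ + 5⁴ + 2⁴ = 722
722 = (8,8,2)_9 → 8⁴ + 8⁴ + 2⁴ = 8208  — 8208 already seen; the sequence cycles without reaching 1.

not base-9 4-happy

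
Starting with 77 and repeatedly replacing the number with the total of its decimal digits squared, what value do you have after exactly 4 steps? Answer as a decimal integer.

77 → 7² + 7² = 49 + 49 = 98
98 → 9² + 8² = 81 + 64 = 145
145 → 1² + 4² + 5² = 1 + 16 + 25 = 42
42 → 4² + 2² = 16 + 4 = 20

20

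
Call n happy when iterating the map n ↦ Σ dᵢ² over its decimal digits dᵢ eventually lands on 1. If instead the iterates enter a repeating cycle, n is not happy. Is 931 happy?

happy

931 → 9² + 3² + 1² = 91
91 → 9² + 1² = 82
82 → 8² + 2² = 68
68 → 6² + 8² = 100
100 → 1² + 0² + 0² = 1  — reached 1.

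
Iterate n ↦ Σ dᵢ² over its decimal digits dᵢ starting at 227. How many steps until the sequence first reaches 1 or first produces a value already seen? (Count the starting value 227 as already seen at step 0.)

13

227 → 57
57 → 74
74 → 65
65 → 61
61 → 37
37 → 58
58 → 89
89 → 145
145 → 42
42 → 20
20 → 4
4 → 16
16 → 37  — 37 repeats.
That took 13 steps.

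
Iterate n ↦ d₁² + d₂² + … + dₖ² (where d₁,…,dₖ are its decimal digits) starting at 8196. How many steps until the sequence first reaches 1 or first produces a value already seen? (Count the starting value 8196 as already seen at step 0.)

8196 → 8² + 1² + 9² + 6² = 64 + 1 + 81 + 36 = 182
182 → 1² + 8² + 2² = 1 + 64 + 4 = 69
69 → 6² + 9² = 36 + 81 = 117
117 → 1² + 1² + 7² = 1 + 1 + 49 = 51
51 → 5² + 1² = 25 + 1 = 26
26 → 2² + 6² = 4 + 36 = 40
40 → 4² + 0² = 16 + 0 = 16
16 → 1² + 6² = 1 + 36 = 37
37 → 3² + 7² = 9 + 49 = 58
58 → 5² + 8² = 25 + 64 = 89
89 → 8² + 9² = 64 + 81 = 145
145 → 1² + 4² + 5² = 1 + 16 + 25 = 42
42 → 4² + 2² = 16 + 4 = 20
20 → 2² + 0² = 4 + 0 = 4
4 → 4² = 16  — 16 repeats.
That took 15 steps.

15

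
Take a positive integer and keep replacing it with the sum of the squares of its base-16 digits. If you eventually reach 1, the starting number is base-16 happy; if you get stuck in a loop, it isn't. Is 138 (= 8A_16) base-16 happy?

base-16 happy

138 = (8,10)_16 → 8² + 10² = 164
164 = (10,4)_16 → 10² + 4² = 116
116 = (7,4)_16 → 7² + 4² = 65
65 = (4,1)_16 → 4² + 1² = 17
17 = (1,1)_16 → 1² + 1² = 2
2 = (2)_16 → 2² = 4
4 = (4)_16 → 4² = 16
16 = (1,0)_16 → 1² + 0² = 1  — reached 1.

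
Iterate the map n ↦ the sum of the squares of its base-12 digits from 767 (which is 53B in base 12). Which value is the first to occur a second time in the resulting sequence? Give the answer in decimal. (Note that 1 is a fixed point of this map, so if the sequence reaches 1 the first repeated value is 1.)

104

767 = (5,3,11)_12 → 5² + 3² + 11² = 155
155 = (1,0,11)_12 → 1² + 0² + 11² = 122
122 = (10,2)_12 → 10² + 2² = 104
104 = (8,8)_12 → 8² + 8² = 128
128 = (10,8)_12 → 10² + 8² = 164
164 = (1,1,8)_12 → 1² + 1² + 8² = 66
66 = (5,6)_12 → 5² + 6² = 61
61 = (5,1)_12 → 5² + 1² = 26
26 = (2,2)_12 → 2² + 2² = 8
8 = (8)_12 → 8² = 64
64 = (5,4)_12 → 5² + 4² = 41
41 = (3,5)_12 → 3² + 5² = 34
34 = (2,10)_12 → 2² + 10² = 104  — 104 already appeared earlier.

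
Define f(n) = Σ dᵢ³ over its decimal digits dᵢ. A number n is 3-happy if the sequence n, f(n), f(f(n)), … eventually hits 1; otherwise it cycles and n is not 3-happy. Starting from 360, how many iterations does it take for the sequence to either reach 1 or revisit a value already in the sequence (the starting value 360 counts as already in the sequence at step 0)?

7

360 → 3³ + 6³ + 0³ = 27 + 216 + 0 = 243
243 → 2³ + 4³ + 3³ = 8 + 64 + 27 = 99
99 → 9³ + 9³ = 729 + 729 = 1458
1458 → 1³ + 4³ + 5³ + 8³ = 1 + 64 + 125 + 512 = 702
702 → 7³ + 0³ + 2³ = 343 + 0 + 8 = 351
351 → 3³ + 5³ + 1³ = 27 + 125 + 1 = 153
153 → 1³ + 5³ + 3³ = 1 + 125 + 27 = 153  — 153 repeats.
That took 7 steps.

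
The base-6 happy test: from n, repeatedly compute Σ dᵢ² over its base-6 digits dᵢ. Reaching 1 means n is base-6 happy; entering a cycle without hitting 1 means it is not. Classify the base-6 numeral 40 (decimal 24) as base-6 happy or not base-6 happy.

24 = (4,0)_6 → 4² + 0² = 16 + 0 = 16
16 = (2,4)_6 → 2² + 4² = 4 + 16 = 20
20 = (3,2)_6 → 3² + 2² = 9 + 4 = 13
13 = (2,1)_6 → 2² + 1² = 4 + 1 = 5
5 = (5)_6 → 5² = 25
25 = (4,1)_6 → 4² + 1² = 16 + 1 = 17
17 = (2,5)_6 → 2² + 5² = 4 + 25 = 29
29 = (4,5)_6 → 4² + 5² = 16 + 25 = 41
41 = (1,0,5)_6 → 1² + 0² + 5² = 1 + 0 + 25 = 26
26 = (4,2)_6 → 4² + 2² = 16 + 4 = 20  — 20 already seen; the sequence cycles without reaching 1.

not base-6 happy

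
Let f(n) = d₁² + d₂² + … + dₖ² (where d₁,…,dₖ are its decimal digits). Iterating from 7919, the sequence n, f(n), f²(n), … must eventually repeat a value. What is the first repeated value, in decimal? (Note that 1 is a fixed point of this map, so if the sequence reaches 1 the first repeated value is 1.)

37

7919 → 7² + 9² + 1² + 9² = 49 + 81 + 1 + 81 = 212
212 → 2² + 1² + 2² = 4 + 1 + 4 = 9
9 → 9² = 81
81 → 8² + 1² = 64 + 1 = 65
65 → 6² + 5² = 36 + 25 = 61
61 → 6² + 1² = 36 + 1 = 37
37 → 3² + 7² = 9 + 49 = 58
58 → 5² + 8² = 25 + 64 = 89
89 → 8² + 9² = 64 + 81 = 145
145 → 1² + 4² + 5² = 1 + 16 + 25 = 42
42 → 4² + 2² = 16 + 4 = 20
20 → 2² + 0² = 4 + 0 = 4
4 → 4² = 16
16 → 1² + 6² = 1 + 36 = 37  — 37 already appeared earlier.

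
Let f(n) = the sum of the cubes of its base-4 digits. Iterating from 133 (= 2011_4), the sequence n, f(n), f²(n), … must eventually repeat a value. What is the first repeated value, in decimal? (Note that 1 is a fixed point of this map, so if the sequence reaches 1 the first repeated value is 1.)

1

133 = (2,0,1,1)_4 → 2³ + 0³ + 1³ + 1³ = 10
10 = (2,2)_4 → 2³ + 2³ = 16
16 = (1,0,0)_4 → 1³ + 0³ + 0³ = 1  — reached the fixed point 1.
1 → 1, so 1 is the first repeated value.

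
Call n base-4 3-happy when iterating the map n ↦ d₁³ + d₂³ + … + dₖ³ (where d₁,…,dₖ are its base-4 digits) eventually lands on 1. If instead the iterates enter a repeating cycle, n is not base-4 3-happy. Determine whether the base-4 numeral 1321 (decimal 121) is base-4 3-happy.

base-4 3-happy

121 = (1,3,2,1)_4 → 1³ + 3³ + 2³ + 1³ = 37
37 = (2,1,1)_4 → 2³ + 1³ + 1³ = 10
10 = (2,2)_4 → 2³ + 2³ = 16
16 = (1,0,0)_4 → 1³ + 0³ + 0³ = 1  — reached 1.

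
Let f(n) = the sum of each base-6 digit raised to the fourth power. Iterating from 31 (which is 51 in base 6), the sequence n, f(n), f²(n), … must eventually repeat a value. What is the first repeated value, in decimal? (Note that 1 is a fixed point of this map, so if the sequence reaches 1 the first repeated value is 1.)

31 = (5,1)_6 → 5⁴ + 1⁴ = 625 + 1 = 626
626 = (2,5,2,2)_6 → 2⁴ + 5⁴ + 2⁴ + 2⁴ = 16 + 625 + 16 + 16 = 673
673 = (3,0,4,1)_6 → 3⁴ + 0⁴ + 4⁴ + 1⁴ = 81 + 0 + 256 + 1 = 338
338 = (1,3,2,2)_6 → 1⁴ + 3⁴ + 2⁴ + 2⁴ = 1 + 81 + 16 + 16 = 114
114 = (3,1,0)_6 → 3⁴ + 1⁴ + 0⁴ = 81 + 1 + 0 = 82
82 = (2,1,4)_6 → 2⁴ + 1⁴ + 4⁴ = 16 + 1 + 256 = 273
273 = (1,1,3,3)_6 → 1⁴ + 1⁴ + 3⁴ + 3⁴ = 1 + 1 + 81 + 81 = 164
164 = (4,3,2)_6 → 4⁴ + 3⁴ + 2⁴ = 256 + 81 + 16 = 353
353 = (1,3,4,5)_6 → 1⁴ + 3⁴ + 4⁴ + 5⁴ = 1 + 81 + 256 + 625 = 963
963 = (4,2,4,3)_6 → 4⁴ + 2⁴ + 4⁴ + 3⁴ = 256 + 16 + 256 + 81 = 609
609 = (2,4,5,3)_6 → 2⁴ + 4⁴ + 5⁴ + 3⁴ = 16 + 256 + 625 + 81 = 978
978 = (4,3,1,0)_6 → 4⁴ + 3⁴ + 1⁴ + 0⁴ = 256 + 81 + 1 + 0 = 338  — 338 already appeared earlier.

338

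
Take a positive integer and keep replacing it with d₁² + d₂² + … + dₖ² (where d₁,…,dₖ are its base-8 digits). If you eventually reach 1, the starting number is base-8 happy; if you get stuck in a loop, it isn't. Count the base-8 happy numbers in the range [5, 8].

1

5: 5 → 25 → 10 → 5  — not base-8 happy
6: 6 → 36 → 32 → 16 → 4 → 16  — not base-8 happy
7: 7 → 49 → 37 → 41 → 26 → 13 → 26  — not base-8 happy
8: 8 → 1  — base-8 happy
base-8 happy: 8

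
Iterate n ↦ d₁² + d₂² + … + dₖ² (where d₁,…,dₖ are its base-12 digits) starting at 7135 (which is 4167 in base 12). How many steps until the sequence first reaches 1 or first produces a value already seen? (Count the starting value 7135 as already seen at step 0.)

7135 = (4,1,6,7)_12 → 4² + 1² + 6² + 7² = 16 + 1 + 36 + 49 = 102
102 = (8,6)_12 → 8² + 6² = 64 + 36 = 100
100 = (8,4)_12 → 8² + 4² = 64 + 16 = 80
80 = (6,8)_12 → 6² + 8² = 36 + 64 = 100  — 100 repeats.
That took 4 steps.

4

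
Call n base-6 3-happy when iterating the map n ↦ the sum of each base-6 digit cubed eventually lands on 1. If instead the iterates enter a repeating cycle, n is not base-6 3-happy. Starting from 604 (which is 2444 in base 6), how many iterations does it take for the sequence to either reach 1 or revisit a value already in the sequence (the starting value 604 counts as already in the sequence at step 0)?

6

604 = (2,4,4,4)_6 → 2³ + 4³ + 4³ + 4³ = 8 + 64 + 64 + 64 = 200
200 = (5,3,2)_6 → 5³ + 3³ + 2³ = 125 + 27 + 8 = 160
160 = (4,2,4)_6 → 4³ + 2³ + 4³ = 64 + 8 + 64 = 136
136 = (3,4,4)_6 → 3³ + 4³ + 4³ = 27 + 64 + 64 = 155
155 = (4,1,5)_6 → 4³ + 1³ + 5³ = 64 + 1 + 125 = 190
190 = (5,1,4)_6 → 5³ + 1³ + 4³ = 125 + 1 + 64 = 190  — 190 repeats.
That took 6 steps.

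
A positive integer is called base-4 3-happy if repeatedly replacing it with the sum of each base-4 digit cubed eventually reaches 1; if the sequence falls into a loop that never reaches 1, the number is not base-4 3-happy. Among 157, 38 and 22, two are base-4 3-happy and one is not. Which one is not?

38

157: 157 → 37 → 10 → 16 → 1  — reaches 1 (base-4 3-happy)
38: 38 → 17 → 2 → 8 → 8  — repeats 8 (not base-4 3-happy)
22: 22 → 10 → 16 → 1  — reaches 1 (base-4 3-happy)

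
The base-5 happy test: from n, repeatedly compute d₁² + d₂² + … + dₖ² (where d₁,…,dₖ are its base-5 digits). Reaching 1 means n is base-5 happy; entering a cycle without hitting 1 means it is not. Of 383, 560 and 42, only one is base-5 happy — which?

383

383: 383 → 19 → 25 → 1  — reaches 1 (base-5 happy)
560: 560 → 24 → 32 → 6 → 2 → 4 → 16 → 10 → 4  — repeats 4 (not base-5 happy)
42: 42 → 14 → 20 → 16 → 10 → 4 → 16  — repeats 16 (not base-5 happy)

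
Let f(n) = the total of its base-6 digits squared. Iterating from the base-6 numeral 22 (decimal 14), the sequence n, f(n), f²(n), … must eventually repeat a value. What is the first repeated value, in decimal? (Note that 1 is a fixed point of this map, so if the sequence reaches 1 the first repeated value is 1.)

5

14 = (2,2)_6 → 2² + 2² = 4 + 4 = 8
8 = (1,2)_6 → 1² + 2² = 1 + 4 = 5
5 = (5)_6 → 5² = 25
25 = (4,1)_6 → 4² + 1² = 16 + 1 = 17
17 = (2,5)_6 → 2² + 5² = 4 + 25 = 29
29 = (4,5)_6 → 4² + 5² = 16 + 25 = 41
41 = (1,0,5)_6 → 1² + 0² + 5² = 1 + 0 + 25 = 26
26 = (4,2)_6 → 4² + 2² = 16 + 4 = 20
20 = (3,2)_6 → 3² + 2² = 9 + 4 = 13
13 = (2,1)_6 → 2² + 1² = 4 + 1 = 5  — 5 already appeared earlier.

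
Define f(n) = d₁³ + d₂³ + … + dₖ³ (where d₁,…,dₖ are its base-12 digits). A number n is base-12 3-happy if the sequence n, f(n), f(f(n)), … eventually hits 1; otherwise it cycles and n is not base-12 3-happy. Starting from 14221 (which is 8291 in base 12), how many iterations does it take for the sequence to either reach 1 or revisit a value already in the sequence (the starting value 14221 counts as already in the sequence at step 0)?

14221 = (8,2,9,1)_12 → 8³ + 2³ + 9³ + 1³ = 512 + 8 + 729 + 1 = 1250
1250 = (8,8,2)_12 → 8³ + 8³ + 2³ = 512 + 512 + 8 = 1032
1032 = (7,2,0)_12 → 7³ + 2³ + 0³ = 343 + 8 + 0 = 351
351 = (2,5,3)_12 → 2³ + 5³ + 3³ = 8 + 125 + 27 = 160
160 = (1,1,4)_12 → 1³ + 1³ + 4³ = 1 + 1 + 64 = 66
66 = (5,6)_12 → 5³ + 6³ = 125 + 216 = 341
341 = (2,4,5)_12 → 2³ + 4³ + 5³ = 8 + 64 + 125 = 197
197 = (1,4,5)_12 → 1³ + 4³ + 5³ = 1 + 64 + 125 = 190
190 = (1,3,10)_12 → 1³ + 3³ + 10³ = 1 + 27 + 1000 = 1028
1028 = (7,1,8)_12 → 7³ + 1³ + 8³ = 343 + 1 + 512 = 856
856 = (5,11,4)_12 → 5³ + 11³ + 4³ = 125 + 1331 + 64 = 1520
1520 = (10,6,8)_12 → 10³ + 6³ + 8³ = 1000 + 216 + 512 = 1728
1728 = (1,0,0,0)_12 → 1³ + 0³ + 0³ + 0³ = 1 + 0 + 0 + 0 = 1  — reached 1.
That took 13 steps.

13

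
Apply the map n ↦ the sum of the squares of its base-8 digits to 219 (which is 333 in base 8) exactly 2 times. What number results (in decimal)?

219 = (3,3,3)_8 → 3² + 3² + 3² = 27
27 = (3,3)_8 → 3² + 3² = 18

18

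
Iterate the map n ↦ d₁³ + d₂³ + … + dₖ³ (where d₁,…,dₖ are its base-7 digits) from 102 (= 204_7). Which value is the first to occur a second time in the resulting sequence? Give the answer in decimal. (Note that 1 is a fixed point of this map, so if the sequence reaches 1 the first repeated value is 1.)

72

102 = (2,0,4)_7 → 2³ + 0³ + 4³ = 72
72 = (1,3,2)_7 → 1³ + 3³ + 2³ = 36
36 = (5,1)_7 → 5³ + 1³ = 126
126 = (2,4,0)_7 → 2³ + 4³ + 0³ = 72  — 72 already appeared earlier.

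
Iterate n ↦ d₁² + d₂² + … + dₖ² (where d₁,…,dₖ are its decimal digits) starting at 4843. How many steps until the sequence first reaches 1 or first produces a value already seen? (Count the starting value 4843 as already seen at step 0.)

12

4843 → 4² + 8² + 4² + 3² = 16 + 64 + 16 + 9 = 105
105 → 1² + 0² + 5² = 1 + 0 + 25 = 26
26 → 2² + 6² = 4 + 36 = 40
40 → 4² + 0² = 16 + 0 = 16
16 → 1² + 6² = 1 + 36 = 37
37 → 3² + 7² = 9 + 49 = 58
58 → 5² + 8² = 25 + 64 = 89
89 → 8² + 9² = 64 + 81 = 145
145 → 1² + 4² + 5² = 1 + 16 + 25 = 42
42 → 4² + 2² = 16 + 4 = 20
20 → 2² + 0² = 4 + 0 = 4
4 → 4² = 16  — 16 repeats.
That took 12 steps.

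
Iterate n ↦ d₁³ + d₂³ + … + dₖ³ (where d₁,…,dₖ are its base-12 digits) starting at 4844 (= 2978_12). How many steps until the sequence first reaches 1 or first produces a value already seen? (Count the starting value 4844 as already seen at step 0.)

4844 = (2,9,7,8)_12 → 2³ + 9³ + 7³ + 8³ = 1592
1592 = (11,0,8)_12 → 11³ + 0³ + 8³ = 1843
1843 = (1,0,9,7)_12 → 1³ + 0³ + 9³ + 7³ = 1073
1073 = (7,5,5)_12 → 7³ + 5³ + 5³ = 593
593 = (4,1,5)_12 → 4³ + 1³ + 5³ = 190
190 = (1,3,10)_12 → 1³ + 3³ + 10³ = 1028
1028 = (7,1,8)_12 → 7³ + 1³ + 8³ = 856
856 = (5,11,4)_12 → 5³ + 11³ + 4³ = 1520
1520 = (10,6,8)_12 → 10³ + 6³ + 8³ = 1728
1728 = (1,0,0,0)_12 → 1³ + 0³ + 0³ + 0³ = 1  — reached 1.
That took 10 steps.

10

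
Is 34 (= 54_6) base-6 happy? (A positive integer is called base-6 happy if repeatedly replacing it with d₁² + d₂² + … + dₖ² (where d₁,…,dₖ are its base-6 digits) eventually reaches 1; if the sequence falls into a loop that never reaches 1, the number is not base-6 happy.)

34 = (5,4)_6 → 5² + 4² = 41
41 = (1,0,5)_6 → 1² + 0² + 5² = 26
26 = (4,2)_6 → 4² + 2² = 20
20 = (3,2)_6 → 3² + 2² = 13
13 = (2,1)_6 → 2² + 1² = 5
5 = (5)_6 → 5² = 25
25 = (4,1)_6 → 4² + 1² = 17
17 = (2,5)_6 → 2² + 5² = 29
29 = (4,5)_6 → 4² + 5² = 41  — 41 already seen; the sequence cycles without reaching 1.

not base-6 happy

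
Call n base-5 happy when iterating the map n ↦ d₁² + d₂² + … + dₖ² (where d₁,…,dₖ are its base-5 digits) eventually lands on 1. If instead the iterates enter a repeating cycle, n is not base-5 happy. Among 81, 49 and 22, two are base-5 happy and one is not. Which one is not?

22

81: 81 → 11 → 5 → 1  — reaches 1 (base-5 happy)
49: 49 → 33 → 11 → 5 → 1  — reaches 1 (base-5 happy)
22: 22 → 20 → 16 → 10 → 4 → 16  — repeats 16 (not base-5 happy)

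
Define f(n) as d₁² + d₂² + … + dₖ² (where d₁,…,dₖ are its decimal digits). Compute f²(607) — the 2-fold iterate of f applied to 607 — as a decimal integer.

607 → 85
85 → 89

89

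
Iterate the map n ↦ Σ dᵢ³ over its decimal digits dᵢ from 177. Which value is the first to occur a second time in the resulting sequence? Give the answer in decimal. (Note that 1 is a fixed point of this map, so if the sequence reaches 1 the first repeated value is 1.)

177 → 1³ + 7³ + 7³ = 1 + 343 + 343 = 687
687 → 6³ + 8³ + 7³ = 216 + 512 + 343 = 1071
1071 → 1³ + 0³ + 7³ + 1³ = 1 + 0 + 343 + 1 = 345
345 → 3³ + 4³ + 5³ = 27 + 64 + 125 = 216
216 → 2³ + 1³ + 6³ = 8 + 1 + 216 = 225
225 → 2³ + 2³ + 5³ = 8 + 8 + 125 = 141
141 → 1³ + 4³ + 1³ = 1 + 64 + 1 = 66
66 → 6³ + 6³ = 216 + 216 = 432
432 → 4³ + 3³ + 2³ = 64 + 27 + 8 = 99
99 → 9³ + 9³ = 729 + 729 = 1458
1458 → 1³ + 4³ + 5³ + 8³ = 1 + 64 + 125 + 512 = 702
702 → 7³ + 0³ + 2³ = 343 + 0 + 8 = 351
351 → 3³ + 5³ + 1³ = 27 + 125 + 1 = 153
153 → 1³ + 5³ + 3³ = 1 + 125 + 27 = 153  — 153 already appeared earlier.

153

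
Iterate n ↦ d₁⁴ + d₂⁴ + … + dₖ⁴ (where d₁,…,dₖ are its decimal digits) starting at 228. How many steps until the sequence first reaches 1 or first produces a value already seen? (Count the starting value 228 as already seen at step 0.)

228 → 4128
4128 → 4369
4369 → 8194
8194 → 10914
10914 → 6819
6819 → 11954
11954 → 7444
7444 → 3169
3169 → 7939
7939 → 15604
15604 → 2178
2178 → 6514
6514 → 2178  — 2178 repeats.
That took 13 steps.

13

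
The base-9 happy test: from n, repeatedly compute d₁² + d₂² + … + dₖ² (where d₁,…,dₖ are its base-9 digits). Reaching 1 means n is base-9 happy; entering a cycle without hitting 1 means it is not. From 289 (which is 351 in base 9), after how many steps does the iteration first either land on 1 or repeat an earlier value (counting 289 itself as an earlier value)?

289 = (3,5,1)_9 → 3² + 5² + 1² = 35
35 = (3,8)_9 → 3² + 8² = 73
73 = (8,1)_9 → 8² + 1² = 65
65 = (7,2)_9 → 7² + 2² = 53
53 = (5,8)_9 → 5² + 8² = 89
89 = (1,0,8)_9 → 1² + 0² + 8² = 65  — 65 repeats.
That took 6 steps.

6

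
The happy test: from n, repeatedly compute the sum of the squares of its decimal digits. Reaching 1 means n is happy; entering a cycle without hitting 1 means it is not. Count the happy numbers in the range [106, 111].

1

106: 106 → 37 → 58 → 89 → 145 → 42 → 20 → 4 → 16 → 37  (repeats 37)
107: 107 → 50 → 25 → 29 → 85 → 89 → 145 → 42 → 20 → 4 → 16 → 37 → 58 → 89  (repeats 89)
108: 108 → 65 → 61 → 37 → 58 → 89 → 145 → 42 → 20 → 4 → 16 → 37  (repeats 37)
109: 109 → 82 → 68 → 100 → 1  (reaches 1)
110: 110 → 2 → 4 → 16 → 37 → 58 → 89 → 145 → 42 → 20 → 4  (repeats 4)
111: 111 → 3 → 9 → 81 → 65 → 61 → 37 → 58 → 89 → 145 → 42 → 20 → 4 → 16 → 37  (repeats 37)
happy: 109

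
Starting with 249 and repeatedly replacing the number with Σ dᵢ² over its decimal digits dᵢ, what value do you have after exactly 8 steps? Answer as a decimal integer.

145

249 → 2² + 4² + 9² = 4 + 16 + 81 = 101
101 → 1² + 0² + 1² = 1 + 0 + 1 = 2
2 → 2² = 4
4 → 4² = 16
16 → 1² + 6² = 1 + 36 = 37
37 → 3² + 7² = 9 + 49 = 58
58 → 5² + 8² = 25 + 64 = 89
89 → 8² + 9² = 64 + 81 = 145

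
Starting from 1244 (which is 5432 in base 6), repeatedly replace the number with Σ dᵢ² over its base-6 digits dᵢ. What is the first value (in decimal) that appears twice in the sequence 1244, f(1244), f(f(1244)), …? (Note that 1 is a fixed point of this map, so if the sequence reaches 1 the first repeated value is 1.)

17

1244 = (5,4,3,2)_6 → 5² + 4² + 3² + 2² = 25 + 16 + 9 + 4 = 54
54 = (1,3,0)_6 → 1² + 3² + 0² = 1 + 9 + 0 = 10
10 = (1,4)_6 → 1² + 4² = 1 + 16 = 17
17 = (2,5)_6 → 2² + 5² = 4 + 25 = 29
29 = (4,5)_6 → 4² + 5² = 16 + 25 = 41
41 = (1,0,5)_6 → 1² + 0² + 5² = 1 + 0 + 25 = 26
26 = (4,2)_6 → 4² + 2² = 16 + 4 = 20
20 = (3,2)_6 → 3² + 2² = 9 + 4 = 13
13 = (2,1)_6 → 2² + 1² = 4 + 1 = 5
5 = (5)_6 → 5² = 25
25 = (4,1)_6 → 4² + 1² = 16 + 1 = 17  — 17 already appeared earlier.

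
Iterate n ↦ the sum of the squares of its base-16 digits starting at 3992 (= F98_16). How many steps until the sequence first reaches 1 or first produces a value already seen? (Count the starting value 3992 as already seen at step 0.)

15

3992 = (15,9,8)_16 → 15² + 9² + 8² = 370
370 = (1,7,2)_16 → 1² + 7² + 2² = 54
54 = (3,6)_16 → 3² + 6² = 45
45 = (2,13)_16 → 2² + 13² = 173
173 = (10,13)_16 → 10² + 13² = 269
269 = (1,0,13)_16 → 1² + 0² + 13² = 170
170 = (10,10)_16 → 10² + 10² = 200
200 = (12,8)_16 → 12² + 8² = 208
208 = (13,0)_16 → 13² + 0² = 169
169 = (10,9)_16 → 10² + 9² = 181
181 = (11,5)_16 → 11² + 5² = 146
146 = (9,2)_16 → 9² + 2² = 85
85 = (5,5)_16 → 5² + 5² = 50
50 = (3,2)_16 → 3² + 2² = 13
13 = (13)_16 → 13² = 169  — 169 repeats.
That took 15 steps.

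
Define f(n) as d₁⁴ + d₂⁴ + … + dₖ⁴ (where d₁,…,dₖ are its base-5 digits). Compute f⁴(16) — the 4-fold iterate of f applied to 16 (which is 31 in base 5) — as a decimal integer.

16 = (3,1)_5 → 3⁴ + 1⁴ = 81 + 1 = 82
82 = (3,1,2)_5 → 3⁴ + 1⁴ + 2⁴ = 81 + 1 + 16 = 98
98 = (3,4,3)_5 → 3⁴ + 4⁴ + 3⁴ = 81 + 256 + 81 = 418
418 = (3,1,3,3)_5 → 3⁴ + 1⁴ + 3⁴ + 3⁴ = 81 + 1 + 81 + 81 = 244

244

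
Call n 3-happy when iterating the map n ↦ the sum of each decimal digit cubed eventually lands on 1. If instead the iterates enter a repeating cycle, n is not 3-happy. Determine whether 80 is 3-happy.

80 → 8³ + 0³ = 512
512 → 5³ + 1³ + 2³ = 134
134 → 1³ + 3³ + 4³ = 92
92 → 9³ + 2³ = 737
737 → 7³ + 3³ + 7³ = 713
713 → 7³ + 1³ + 3³ = 371
371 → 3³ + 7³ + 1³ = 371  — 371 already seen; the sequence cycles without reaching 1.

not 3-happy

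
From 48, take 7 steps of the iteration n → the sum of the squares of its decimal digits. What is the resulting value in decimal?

48 → 80
80 → 64
64 → 52
52 → 29
29 → 85
85 → 89
89 → 145

145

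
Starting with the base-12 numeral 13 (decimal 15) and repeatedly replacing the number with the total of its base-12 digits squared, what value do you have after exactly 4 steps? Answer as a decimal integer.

100

15 = (1,3)_12 → 10
10 = (10)_12 → 100
100 = (8,4)_12 → 80
80 = (6,8)_12 → 100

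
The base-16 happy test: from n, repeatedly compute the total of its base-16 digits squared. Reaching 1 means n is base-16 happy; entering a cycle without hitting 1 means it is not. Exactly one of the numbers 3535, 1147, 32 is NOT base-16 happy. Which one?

1147

3535: 3535 → 538 → 105 → 117 → 74 → 116 → 65 → 17 → 2 → 4 → 16 → 1  — reaches 1 (base-16 happy)
1147: 1147 → 186 → 221 → 338 → 30 → 197 → 169 → 181 → 146 → 85 → 50 → 13 → 169  — repeats 169 (not base-16 happy)
32: 32 → 4 → 16 → 1  — reaches 1 (base-16 happy)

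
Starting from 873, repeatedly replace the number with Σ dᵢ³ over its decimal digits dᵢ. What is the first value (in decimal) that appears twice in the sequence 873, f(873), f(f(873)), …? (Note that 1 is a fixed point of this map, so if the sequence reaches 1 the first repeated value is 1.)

873 → 8³ + 7³ + 3³ = 512 + 343 + 27 = 882
882 → 8³ + 8³ + 2³ = 512 + 512 + 8 = 1032
1032 → 1³ + 0³ + 3³ + 2³ = 1 + 0 + 27 + 8 = 36
36 → 3³ + 6³ = 27 + 216 = 243
243 → 2³ + 4³ + 3³ = 8 + 64 + 27 = 99
99 → 9³ + 9³ = 729 + 729 = 1458
1458 → 1³ + 4³ + 5³ + 8³ = 1 + 64 + 125 + 512 = 702
702 → 7³ + 0³ + 2³ = 343 + 0 + 8 = 351
351 → 3³ + 5³ + 1³ = 27 + 125 + 1 = 153
153 → 1³ + 5³ + 3³ = 1 + 125 + 27 = 153  — 153 already appeared earlier.

153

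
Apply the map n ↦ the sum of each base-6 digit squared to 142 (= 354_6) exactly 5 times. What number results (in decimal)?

142 = (3,5,4)_6 → 3² + 5² + 4² = 50
50 = (1,2,2)_6 → 1² + 2² + 2² = 9
9 = (1,3)_6 → 1² + 3² = 10
10 = (1,4)_6 → 1² + 4² = 17
17 = (2,5)_6 → 2² + 5² = 29

29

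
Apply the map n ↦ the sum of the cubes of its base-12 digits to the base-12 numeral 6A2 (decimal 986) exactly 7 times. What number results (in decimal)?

986 = (6,10,2)_12 → 6³ + 10³ + 2³ = 1224
1224 = (8,6,0)_12 → 8³ + 6³ + 0³ = 728
728 = (5,0,8)_12 → 5³ + 0³ + 8³ = 637
637 = (4,5,1)_12 → 4³ + 5³ + 1³ = 190
190 = (1,3,10)_12 → 1³ + 3³ + 10³ = 1028
1028 = (7,1,8)_12 → 7³ + 1³ + 8³ = 856
856 = (5,11,4)_12 → 5³ + 11³ + 4³ = 1520

1520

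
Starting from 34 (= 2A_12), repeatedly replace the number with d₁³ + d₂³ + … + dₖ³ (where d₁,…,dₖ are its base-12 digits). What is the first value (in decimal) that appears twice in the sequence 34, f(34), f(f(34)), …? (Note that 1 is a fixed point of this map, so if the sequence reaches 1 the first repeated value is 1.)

1008

34 = (2,10)_12 → 1008
1008 = (7,0,0)_12 → 343
343 = (2,4,7)_12 → 415
415 = (2,10,7)_12 → 1351
1351 = (9,4,7)_12 → 1136
1136 = (7,10,8)_12 → 1855
1855 = (1,0,10,7)_12 → 1344
1344 = (9,4,0)_12 → 793
793 = (5,6,1)_12 → 342
342 = (2,4,6)_12 → 288
288 = (2,0,0)_12 → 8
8 = (8)_12 → 512
512 = (3,6,8)_12 → 755
755 = (5,2,11)_12 → 1464
1464 = (10,2,0)_12 → 1008  — 1008 already appeared earlier.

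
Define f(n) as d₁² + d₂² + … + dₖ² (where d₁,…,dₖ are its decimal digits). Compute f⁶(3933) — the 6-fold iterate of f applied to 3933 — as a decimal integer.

89

3933 → 3² + 9² + 3² + 3² = 108
108 → 1² + 0² + 8² = 65
65 → 6² + 5² = 61
61 → 6² + 1² = 37
37 → 3² + 7² = 58
58 → 5² + 8² = 89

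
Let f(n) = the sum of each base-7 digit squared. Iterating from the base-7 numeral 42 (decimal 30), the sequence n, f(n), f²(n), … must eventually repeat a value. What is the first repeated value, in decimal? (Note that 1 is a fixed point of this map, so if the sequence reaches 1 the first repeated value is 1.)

30 = (4,2)_7 → 4² + 2² = 20
20 = (2,6)_7 → 2² + 6² = 40
40 = (5,5)_7 → 5² + 5² = 50
50 = (1,0,1)_7 → 1² + 0² + 1² = 2
2 = (2)_7 → 2² = 4
4 = (4)_7 → 4² = 16
16 = (2,2)_7 → 2² + 2² = 8
8 = (1,1)_7 → 1² + 1² = 2  — 2 already appeared earlier.

2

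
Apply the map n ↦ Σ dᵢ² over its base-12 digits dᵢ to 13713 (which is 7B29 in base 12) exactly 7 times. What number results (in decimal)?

40

13713 = (7,11,2,9)_12 → 255
255 = (1,9,3)_12 → 91
91 = (7,7)_12 → 98
98 = (8,2)_12 → 68
68 = (5,8)_12 → 89
89 = (7,5)_12 → 74
74 = (6,2)_12 → 40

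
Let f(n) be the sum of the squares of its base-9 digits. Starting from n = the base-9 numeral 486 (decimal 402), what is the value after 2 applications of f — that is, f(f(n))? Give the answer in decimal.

74

402 = (4,8,6)_9 → 4² + 8² + 6² = 116
116 = (1,3,8)_9 → 1² + 3² + 8² = 74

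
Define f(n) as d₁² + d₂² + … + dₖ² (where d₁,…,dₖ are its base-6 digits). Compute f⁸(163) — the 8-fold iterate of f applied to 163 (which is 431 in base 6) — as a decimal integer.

41

163 = (4,3,1)_6 → 4² + 3² + 1² = 26
26 = (4,2)_6 → 4² + 2² = 20
20 = (3,2)_6 → 3² + 2² = 13
13 = (2,1)_6 → 2² + 1² = 5
5 = (5)_6 → 5² = 25
25 = (4,1)_6 → 4² + 1² = 17
17 = (2,5)_6 → 2² + 5² = 29
29 = (4,5)_6 → 4² + 5² = 41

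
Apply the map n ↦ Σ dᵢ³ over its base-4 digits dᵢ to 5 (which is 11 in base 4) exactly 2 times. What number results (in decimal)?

8

5 = (1,1)_4 → 2
2 = (2)_4 → 8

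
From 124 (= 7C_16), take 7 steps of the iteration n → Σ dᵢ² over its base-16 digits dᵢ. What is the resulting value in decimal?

208

124 = (7,12)_16 → 193
193 = (12,1)_16 → 145
145 = (9,1)_16 → 82
82 = (5,2)_16 → 29
29 = (1,13)_16 → 170
170 = (10,10)_16 → 200
200 = (12,8)_16 → 208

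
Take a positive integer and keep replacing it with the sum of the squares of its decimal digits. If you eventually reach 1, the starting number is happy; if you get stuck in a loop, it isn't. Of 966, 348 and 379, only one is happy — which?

966: 966 → 153 → 35 → 34 → 25 → 29 → 85 → 89 → 145 → 42 → 20 → 4 → 16 → 37 → 58 → 89  — repeats 89 (not happy)
348: 348 → 89 → 145 → 42 → 20 → 4 → 16 → 37 → 58 → 89  — repeats 89 (not happy)
379: 379 → 139 → 91 → 82 → 68 → 100 → 1  — reaches 1 (happy)

379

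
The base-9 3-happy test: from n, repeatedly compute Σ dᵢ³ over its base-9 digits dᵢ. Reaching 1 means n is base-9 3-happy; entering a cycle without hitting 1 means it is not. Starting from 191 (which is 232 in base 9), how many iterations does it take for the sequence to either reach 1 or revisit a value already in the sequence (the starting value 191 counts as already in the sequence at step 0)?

191 = (2,3,2)_9 → 43
43 = (4,7)_9 → 407
407 = (5,0,2)_9 → 133
133 = (1,5,7)_9 → 469
469 = (5,7,1)_9 → 469  — 469 repeats.
That took 5 steps.

5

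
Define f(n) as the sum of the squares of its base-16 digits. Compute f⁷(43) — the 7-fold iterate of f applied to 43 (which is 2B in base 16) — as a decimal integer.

43 = (2,11)_16 → 2² + 11² = 125
125 = (7,13)_16 → 7² + 13² = 218
218 = (13,10)_16 → 13² + 10² = 269
269 = (1,0,13)_16 → 1² + 0² + 13² = 170
170 = (10,10)_16 → 10² + 10² = 200
200 = (12,8)_16 → 12² + 8² = 208
208 = (13,0)_16 → 13² + 0² = 169

169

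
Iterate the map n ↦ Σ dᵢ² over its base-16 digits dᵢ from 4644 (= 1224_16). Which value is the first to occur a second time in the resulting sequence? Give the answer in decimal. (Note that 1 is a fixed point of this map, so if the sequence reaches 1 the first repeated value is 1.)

4644 = (1,2,2,4)_16 → 1² + 2² + 2² + 4² = 25
25 = (1,9)_16 → 1² + 9² = 82
82 = (5,2)_16 → 5² + 2² = 29
29 = (1,13)_16 → 1² + 13² = 170
170 = (10,10)_16 → 10² + 10² = 200
200 = (12,8)_16 → 12² + 8² = 208
208 = (13,0)_16 → 13² + 0² = 169
169 = (10,9)_16 → 10² + 9² = 181
181 = (11,5)_16 → 11² + 5² = 146
146 = (9,2)_16 → 9² + 2² = 85
85 = (5,5)_16 → 5² + 5² = 50
50 = (3,2)_16 → 3² + 2² = 13
13 = (13)_16 → 13² = 169  — 169 already appeared earlier.

169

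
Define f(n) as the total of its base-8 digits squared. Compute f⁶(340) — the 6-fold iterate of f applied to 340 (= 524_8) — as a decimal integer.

340 = (5,2,4)_8 → 5² + 2² + 4² = 25 + 4 + 16 = 45
45 = (5,5)_8 → 5² + 5² = 25 + 25 = 50
50 = (6,2)_8 → 6² + 2² = 36 + 4 = 40
40 = (5,0)_8 → 5² + 0² = 25 + 0 = 25
25 = (3,1)_8 → 3² + 1² = 9 + 1 = 10
10 = (1,2)_8 → 1² + 2² = 1 + 4 = 5

5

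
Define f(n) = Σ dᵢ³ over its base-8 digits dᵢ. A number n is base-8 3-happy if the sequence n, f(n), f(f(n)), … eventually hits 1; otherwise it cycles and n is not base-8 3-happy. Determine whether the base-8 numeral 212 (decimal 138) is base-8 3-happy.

138 = (2,1,2)_8 → 2³ + 1³ + 2³ = 17
17 = (2,1)_8 → 2³ + 1³ = 9
9 = (1,1)_8 → 1³ + 1³ = 2
2 = (2)_8 → 2³ = 8
8 = (1,0)_8 → 1³ + 0³ = 1  — reached 1.

base-8 3-happy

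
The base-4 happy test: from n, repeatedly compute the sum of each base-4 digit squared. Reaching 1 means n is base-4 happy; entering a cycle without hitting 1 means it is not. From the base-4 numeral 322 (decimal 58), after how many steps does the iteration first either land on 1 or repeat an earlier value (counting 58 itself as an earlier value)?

4

58 = (3,2,2)_4 → 3² + 2² + 2² = 17
17 = (1,0,1)_4 → 1² + 0² + 1² = 2
2 = (2)_4 → 2² = 4
4 = (1,0)_4 → 1² + 0² = 1  — reached 1.
That took 4 steps.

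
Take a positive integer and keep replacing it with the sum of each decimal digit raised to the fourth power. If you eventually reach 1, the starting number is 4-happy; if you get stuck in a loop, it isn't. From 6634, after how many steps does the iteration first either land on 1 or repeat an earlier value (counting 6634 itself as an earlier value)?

12

6634 → 2929
2929 → 13154
13154 → 964
964 → 8113
8113 → 4179
4179 → 9219
9219 → 13139
13139 → 6725
6725 → 4338
4338 → 4514
4514 → 1138
1138 → 4179  — 4179 repeats.
That took 12 steps.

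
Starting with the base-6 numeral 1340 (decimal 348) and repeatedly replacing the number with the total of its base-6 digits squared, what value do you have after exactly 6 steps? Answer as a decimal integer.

17

348 = (1,3,4,0)_6 → 1² + 3² + 4² + 0² = 1 + 9 + 16 + 0 = 26
26 = (4,2)_6 → 4² + 2² = 16 + 4 = 20
20 = (3,2)_6 → 3² + 2² = 9 + 4 = 13
13 = (2,1)_6 → 2² + 1² = 4 + 1 = 5
5 = (5)_6 → 5² = 25
25 = (4,1)_6 → 4² + 1² = 16 + 1 = 17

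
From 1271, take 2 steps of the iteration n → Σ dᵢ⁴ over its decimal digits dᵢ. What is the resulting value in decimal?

6834

1271 → 1⁴ + 2⁴ + 7⁴ + 1⁴ = 1 + 16 + 2401 + 1 = 2419
2419 → 2⁴ + 4⁴ + 1⁴ + 9⁴ = 16 + 256 + 1 + 6561 = 6834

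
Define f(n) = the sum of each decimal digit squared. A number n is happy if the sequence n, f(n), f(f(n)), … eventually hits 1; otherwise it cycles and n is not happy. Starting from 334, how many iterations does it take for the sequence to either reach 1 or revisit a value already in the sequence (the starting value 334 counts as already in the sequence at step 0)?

13

334 → 3² + 3² + 4² = 9 + 9 + 16 = 34
34 → 3² + 4² = 9 + 16 = 25
25 → 2² + 5² = 4 + 25 = 29
29 → 2² + 9² = 4 + 81 = 85
85 → 8² + 5² = 64 + 25 = 89
89 → 8² + 9² = 64 + 81 = 145
145 → 1² + 4² + 5² = 1 + 16 + 25 = 42
42 → 4² + 2² = 16 + 4 = 20
20 → 2² + 0² = 4 + 0 = 4
4 → 4² = 16
16 → 1² + 6² = 1 + 36 = 37
37 → 3² + 7² = 9 + 49 = 58
58 → 5² + 8² = 25 + 64 = 89  — 89 repeats.
That took 13 steps.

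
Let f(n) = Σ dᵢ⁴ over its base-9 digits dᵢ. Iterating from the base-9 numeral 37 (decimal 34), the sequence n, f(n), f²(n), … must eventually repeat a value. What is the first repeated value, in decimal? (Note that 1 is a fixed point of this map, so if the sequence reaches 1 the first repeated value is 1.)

722

34 = (3,7)_9 → 3⁴ + 7⁴ = 2482
2482 = (3,3,5,7)_9 → 3⁴ + 3⁴ + 5⁴ + 7⁴ = 3188
3188 = (4,3,3,2)_9 → 4⁴ + 3⁴ + 3⁴ + 2⁴ = 434
434 = (5,3,2)_9 → 5⁴ + 3⁴ + 2⁴ = 722
722 = (8,8,2)_9 → 8⁴ + 8⁴ + 2⁴ = 8208
8208 = (1,2,2,3,0)_9 → 1⁴ + 2⁴ + 2⁴ + 3⁴ + 0⁴ = 114
114 = (1,3,6)_9 → 1⁴ + 3⁴ + 6⁴ = 1378
1378 = (1,8,0,1)_9 → 1⁴ + 8⁴ + 0⁴ + 1⁴ = 4098
4098 = (5,5,5,3)_9 → 5⁴ + 5⁴ + 5⁴ + 3⁴ = 1956
1956 = (2,6,1,3)_9 → 2⁴ + 6⁴ + 1⁴ + 3⁴ = 1394
1394 = (1,8,1,8)_9 → 1⁴ + 8⁴ + 1⁴ + 8⁴ = 8194
8194 = (1,2,2,1,4)_9 → 1⁴ + 2⁴ + 2⁴ + 1⁴ + 4⁴ = 290
290 = (3,5,2)_9 → 3⁴ + 5⁴ + 2⁴ = 722  — 722 already appeared earlier.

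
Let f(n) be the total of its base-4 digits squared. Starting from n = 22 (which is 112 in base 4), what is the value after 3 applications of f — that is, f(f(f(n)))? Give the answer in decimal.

2

22 = (1,1,2)_4 → 1² + 1² + 2² = 6
6 = (1,2)_4 → 1² + 2² = 5
5 = (1,1)_4 → 1² + 1² = 2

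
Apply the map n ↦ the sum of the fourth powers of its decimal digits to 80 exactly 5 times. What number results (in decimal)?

80 → 4096
4096 → 8113
8113 → 4179
4179 → 9219
9219 → 13139

13139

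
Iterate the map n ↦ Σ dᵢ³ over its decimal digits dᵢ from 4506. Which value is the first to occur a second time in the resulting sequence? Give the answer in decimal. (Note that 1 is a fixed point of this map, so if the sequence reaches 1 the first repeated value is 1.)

153

4506 → 4³ + 5³ + 0³ + 6³ = 64 + 125 + 0 + 216 = 405
405 → 4³ + 0³ + 5³ = 64 + 0 + 125 = 189
189 → 1³ + 8³ + 9³ = 1 + 512 + 729 = 1242
1242 → 1³ + 2³ + 4³ + 2³ = 1 + 8 + 64 + 8 = 81
81 → 8³ + 1³ = 512 + 1 = 513
513 → 5³ + 1³ + 3³ = 125 + 1 + 27 = 153
153 → 1³ + 5³ + 3³ = 1 + 125 + 27 = 153  — 153 already appeared earlier.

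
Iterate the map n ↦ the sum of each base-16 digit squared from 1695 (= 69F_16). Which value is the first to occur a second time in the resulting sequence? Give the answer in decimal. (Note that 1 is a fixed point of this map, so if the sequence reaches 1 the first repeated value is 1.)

1695 = (6,9,15)_16 → 6² + 9² + 15² = 36 + 81 + 225 = 342
342 = (1,5,6)_16 → 1² + 5² + 6² = 1 + 25 + 36 = 62
62 = (3,14)_16 → 3² + 14² = 9 + 196 = 205
205 = (12,13)_16 → 12² + 13² = 144 + 169 = 313
313 = (1,3,9)_16 → 1² + 3² + 9² = 1 + 9 + 81 = 91
91 = (5,11)_16 → 5² + 11² = 25 + 121 = 146
146 = (9,2)_16 → 9² + 2² = 81 + 4 = 85
85 = (5,5)_16 → 5² + 5² = 25 + 25 = 50
50 = (3,2)_16 → 3² + 2² = 9 + 4 = 13
13 = (13)_16 → 13² = 169
169 = (10,9)_16 → 10² + 9² = 100 + 81 = 181
181 = (11,5)_16 → 11² + 5² = 121 + 25 = 146  — 146 already appeared earlier.

146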